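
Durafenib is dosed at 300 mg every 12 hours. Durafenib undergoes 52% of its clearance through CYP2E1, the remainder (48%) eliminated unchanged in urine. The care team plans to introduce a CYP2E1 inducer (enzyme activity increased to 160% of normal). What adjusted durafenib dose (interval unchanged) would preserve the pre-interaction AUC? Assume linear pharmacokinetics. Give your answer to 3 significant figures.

The CYP2E1 pathway (52% of clearance) rises to 1.6× activity: 0.52 × 1.6 = 0.832.
The remaining 48% of clearance is unaffected.
CL_new/CL_old = 0.832 + 0.48 = 1.312.
To maintain the same steady-state level, dose must scale with clearance: new dose = 300 × 1.312 = 394 mg.

394 mg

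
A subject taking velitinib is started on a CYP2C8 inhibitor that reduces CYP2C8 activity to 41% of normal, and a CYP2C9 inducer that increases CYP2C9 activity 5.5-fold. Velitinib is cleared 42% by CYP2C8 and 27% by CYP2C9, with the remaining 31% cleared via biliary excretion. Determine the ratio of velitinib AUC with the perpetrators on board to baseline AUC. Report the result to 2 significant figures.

The CYP2C8 pathway (42% of clearance) drops to 0.41× activity: 0.42 × 0.41 = 0.1722.
The CYP2C9 pathway (27% of clearance) rises to 5.5× activity: 0.27 × 5.5 = 1.485.
Non-CYP routes (31%) are unchanged.
New clearance relative to baseline: 0.1722 + 1.485 + 0.31 = 1.9672.
AUC ∝ 1/CL: fold-change = 1 / 1.9672 = 0.51.

0.51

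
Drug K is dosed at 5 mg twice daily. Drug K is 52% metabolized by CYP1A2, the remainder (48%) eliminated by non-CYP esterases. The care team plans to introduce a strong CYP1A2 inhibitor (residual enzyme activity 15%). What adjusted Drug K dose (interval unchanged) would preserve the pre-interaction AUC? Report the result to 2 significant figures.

The CYP1A2 pathway (52% of clearance) drops to 0.15× activity: 0.52 × 0.15 = 0.078.
The remaining 48% of clearance is unaffected.
Relative clearance = 0.078 + 0.48 = 0.558.
Css,avg = (dose rate)/CL, so holding Css fixed requires dose ∝ CL: 5 × 0.558 = 2.8 mg.

2.8 mg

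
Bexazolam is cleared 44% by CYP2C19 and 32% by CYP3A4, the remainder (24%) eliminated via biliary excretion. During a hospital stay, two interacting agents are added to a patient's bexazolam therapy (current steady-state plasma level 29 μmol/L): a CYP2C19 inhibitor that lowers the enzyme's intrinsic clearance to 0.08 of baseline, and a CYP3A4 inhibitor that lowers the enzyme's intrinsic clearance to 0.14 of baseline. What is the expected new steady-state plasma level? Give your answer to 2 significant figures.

CYP2C19: 0.44 × 0.08 = 0.0352
CYP3A4: 0.32 × 0.14 = 0.0448
Other: 0.24 (unchanged)
CL_new/CL_old = 0.0352 + 0.0448 + 0.24 = 0.32.
Steady-state plasma level ∝ 1/CL: new value = 29 / 0.32 = 91 μmol/L.

91 μmol/L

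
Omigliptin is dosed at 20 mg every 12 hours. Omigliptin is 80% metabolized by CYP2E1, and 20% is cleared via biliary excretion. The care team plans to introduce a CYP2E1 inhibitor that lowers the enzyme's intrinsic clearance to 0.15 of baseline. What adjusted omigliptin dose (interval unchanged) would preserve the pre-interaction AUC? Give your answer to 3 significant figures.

6.40 mg

The CYP2E1 pathway (80% of clearance) falls to 0.15× activity: 0.8 × 0.15 = 0.12.
Non-CYP routes (20%) are unchanged.
New clearance relative to baseline: 0.12 + 0.2 = 0.32.
Css,avg = (dose rate)/CL, so holding Css fixed requires dose ∝ CL: 20 × 0.32 = 6.40 mg.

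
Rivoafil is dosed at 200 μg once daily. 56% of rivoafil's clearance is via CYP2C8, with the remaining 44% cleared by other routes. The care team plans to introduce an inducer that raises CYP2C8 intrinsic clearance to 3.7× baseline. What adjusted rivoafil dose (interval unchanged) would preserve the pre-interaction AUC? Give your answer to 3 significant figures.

502 μg

The CYP2C8 pathway (56% of clearance) increases to 3.7× activity: 0.56 × 3.7 = 2.072.
The remaining 44% of clearance is unaffected.
New clearance relative to baseline: 2.072 + 0.44 = 2.512.
To maintain the same steady-state level, dose must scale with clearance: new dose = 200 × 2.512 = 502 μg.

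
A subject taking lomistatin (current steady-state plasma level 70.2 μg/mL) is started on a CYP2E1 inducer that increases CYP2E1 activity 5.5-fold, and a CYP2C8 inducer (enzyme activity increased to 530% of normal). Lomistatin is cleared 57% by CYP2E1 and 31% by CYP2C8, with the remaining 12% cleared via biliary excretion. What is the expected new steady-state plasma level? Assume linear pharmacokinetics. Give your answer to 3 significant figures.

CYP2E1: 0.57 × 5.5 = 3.135
CYP2C8: 0.31 × 5.3 = 1.643
Other: 0.12 (unchanged)
Relative clearance = 3.135 + 1.643 + 0.12 = 4.898.
Dividing the baseline by the relative clearance: 70.2 / 4.898 = 14.3 μg/mL.

14.3 μg/mL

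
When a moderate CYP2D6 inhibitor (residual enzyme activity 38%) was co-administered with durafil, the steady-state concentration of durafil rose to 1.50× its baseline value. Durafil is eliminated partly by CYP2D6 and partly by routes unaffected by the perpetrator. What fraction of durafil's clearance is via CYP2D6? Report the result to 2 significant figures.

0.54

CL'/CL = 1 / 1.50 = 0.6667
0.38·fm + (1 − fm) = 0.6667
fm = (0.6667 − 1) / (0.38 − 1) = 0.54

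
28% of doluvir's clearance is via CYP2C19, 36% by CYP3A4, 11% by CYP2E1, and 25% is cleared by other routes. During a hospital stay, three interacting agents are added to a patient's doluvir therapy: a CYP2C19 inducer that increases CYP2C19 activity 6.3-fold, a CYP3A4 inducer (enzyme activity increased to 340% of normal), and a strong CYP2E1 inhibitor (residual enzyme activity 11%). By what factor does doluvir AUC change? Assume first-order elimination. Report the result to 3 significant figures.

The CYP2C19 pathway (28% of clearance) rises to 6.3× activity: 0.28 × 6.3 = 1.764.
The CYP3A4 pathway (36% of clearance) rises to 3.4× activity: 0.36 × 3.4 = 1.224.
The CYP2E1 pathway (11% of clearance) is reduced to 0.11× activity: 0.11 × 0.11 = 0.0121.
The remaining 25% of clearance is unaffected.
New clearance relative to baseline: 1.764 + 1.224 + 0.0121 + 0.25 = 3.2501.
Net AUC ratio = 1 / 3.2501 = 0.308.

0.308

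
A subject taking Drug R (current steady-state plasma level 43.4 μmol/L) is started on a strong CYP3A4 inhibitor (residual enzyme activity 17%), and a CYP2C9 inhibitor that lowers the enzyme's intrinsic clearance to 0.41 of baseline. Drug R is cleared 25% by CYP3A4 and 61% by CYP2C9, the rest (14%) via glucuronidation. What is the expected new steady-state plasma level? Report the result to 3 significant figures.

The CYP3A4 pathway (25% of clearance) drops to 0.17× activity: 0.25 × 0.17 = 0.0425.
The CYP2C9 pathway (61% of clearance) falls to 0.41× activity: 0.61 × 0.41 = 0.2501.
Non-CYP routes (14%) are unchanged.
CL_new/CL_old = 0.0425 + 0.2501 + 0.14 = 0.4326.
Steady-state plasma level ∝ 1/CL: new value = 43.4 / 0.4326 = 100 μmol/L.

100 μmol/L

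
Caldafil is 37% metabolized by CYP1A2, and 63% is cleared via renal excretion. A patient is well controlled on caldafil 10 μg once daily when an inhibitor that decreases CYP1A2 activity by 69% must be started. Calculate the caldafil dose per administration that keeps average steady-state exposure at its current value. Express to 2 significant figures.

7.4 μg

The CYP1A2 pathway (37% of clearance) falls to 0.31× activity: 0.37 × 0.31 = 0.1147.
Non-CYP routes (63%) are unchanged.
Relative clearance = 0.1147 + 0.63 = 0.7447.
Css,avg = (dose rate)/CL, so holding Css fixed requires dose ∝ CL: 10 × 0.7447 = 7.4 μg.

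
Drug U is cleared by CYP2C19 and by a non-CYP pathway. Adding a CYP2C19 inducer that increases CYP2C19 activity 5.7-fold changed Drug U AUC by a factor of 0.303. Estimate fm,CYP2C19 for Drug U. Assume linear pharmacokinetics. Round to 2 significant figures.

Let fm be the CYP2C19 fraction. New clearance relative to baseline = fm × 5.7 + (1 − fm).
AUC ratio = 1 / (new CL fraction), so new CL fraction = 1 / 0.303 = 3.3.
fm × 5.7 + 1 − fm = 3.3  ⇒  fm × (5.7 − 1) = 2.3  ⇒  fm = 0.49.

0.49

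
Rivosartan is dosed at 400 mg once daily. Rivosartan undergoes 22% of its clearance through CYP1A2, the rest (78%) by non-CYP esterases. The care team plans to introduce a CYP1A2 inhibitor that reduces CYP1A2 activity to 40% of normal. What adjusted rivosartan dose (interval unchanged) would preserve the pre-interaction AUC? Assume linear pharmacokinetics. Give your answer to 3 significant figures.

347 mg

The CYP1A2 pathway (22% of clearance) is reduced to 0.4× activity: 0.22 × 0.4 = 0.088.
Non-CYP routes (78%) are unchanged.
New clearance relative to baseline: 0.088 + 0.78 = 0.868.
To maintain the same steady-state level, dose must scale with clearance: new dose = 400 × 0.868 = 347 mg.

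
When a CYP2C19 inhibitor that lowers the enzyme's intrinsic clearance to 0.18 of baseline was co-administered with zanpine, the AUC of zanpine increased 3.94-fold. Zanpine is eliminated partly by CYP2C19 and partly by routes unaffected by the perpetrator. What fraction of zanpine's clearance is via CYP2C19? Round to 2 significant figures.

Write x for the fraction cleared via CYP2C19. The observed AUC change means clearance fell to 1/3.94 = 0.2538 of baseline.
Setting x·0.18 + (1 − x) = 0.2538 and solving: x = (0.2538 − 1)/(0.18 − 1) = 0.91.

0.91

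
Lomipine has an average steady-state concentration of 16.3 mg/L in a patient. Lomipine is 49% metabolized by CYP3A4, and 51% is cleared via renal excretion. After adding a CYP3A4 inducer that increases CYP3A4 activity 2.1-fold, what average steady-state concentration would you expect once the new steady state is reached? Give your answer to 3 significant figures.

10.6 mg/L

The CYP3A4 pathway (49% of clearance) is boosted to 2.1× activity: 0.49 × 2.1 = 1.029.
Non-CYP routes (51%) are unchanged.
CL_new/CL_old = 1.029 + 0.51 = 1.539.
Average steady-state concentration ∝ 1/CL, so new value = 16.3 / 1.539 = 10.6 mg/L.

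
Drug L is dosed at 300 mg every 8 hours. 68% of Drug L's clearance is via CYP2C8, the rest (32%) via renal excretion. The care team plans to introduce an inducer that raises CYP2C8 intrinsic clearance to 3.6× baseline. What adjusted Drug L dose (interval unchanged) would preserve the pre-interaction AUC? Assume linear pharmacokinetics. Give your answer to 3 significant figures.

830 mg

The CYP2C8 pathway (68% of clearance) increases to 3.6× activity: 0.68 × 3.6 = 2.448.
Non-CYP routes (32%) are unchanged.
Relative clearance = 2.448 + 0.32 = 2.768.
To maintain the same steady-state level, dose must scale with clearance: new dose = 300 × 2.768 = 830 mg.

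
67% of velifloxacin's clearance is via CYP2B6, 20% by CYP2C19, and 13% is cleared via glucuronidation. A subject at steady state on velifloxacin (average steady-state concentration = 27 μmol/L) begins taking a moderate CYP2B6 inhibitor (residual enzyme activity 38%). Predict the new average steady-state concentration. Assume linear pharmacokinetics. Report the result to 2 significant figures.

46 μmol/L

The CYP2B6 pathway (67% of clearance) drops to 0.38× activity: 0.67 × 0.38 = 0.2546.
CYP2C19 (20%) and the residual 13% are unaffected.
Relative clearance = 0.2546 + 0.2 + 0.13 = 0.5846.
Average steady-state concentration ∝ 1/CL, so new value = 27 / 0.5846 = 46 μmol/L.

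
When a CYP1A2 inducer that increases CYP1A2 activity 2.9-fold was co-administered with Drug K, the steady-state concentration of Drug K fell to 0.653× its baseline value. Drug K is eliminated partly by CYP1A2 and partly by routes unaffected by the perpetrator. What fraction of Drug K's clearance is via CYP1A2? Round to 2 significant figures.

CL'/CL = 1 / 0.653 = 1.531
2.9·fm + (1 − fm) = 1.531
fm = (1.531 − 1) / (2.9 − 1) = 0.28

0.28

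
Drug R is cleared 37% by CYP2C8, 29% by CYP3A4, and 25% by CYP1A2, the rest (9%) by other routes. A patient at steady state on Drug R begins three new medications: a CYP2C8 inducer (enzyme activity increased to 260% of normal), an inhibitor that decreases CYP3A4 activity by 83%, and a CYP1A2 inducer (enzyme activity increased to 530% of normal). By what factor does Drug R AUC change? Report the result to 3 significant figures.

The CYP2C8 pathway (37% of clearance) increases to 2.6× activity: 0.37 × 2.6 = 0.962.
The CYP3A4 pathway (29% of clearance) is reduced to 0.17× activity: 0.29 × 0.17 = 0.0493.
The CYP1A2 pathway (25% of clearance) rises to 5.3× activity: 0.25 × 5.3 = 1.325.
The remaining 9% of clearance is unaffected.
New clearance relative to baseline: 0.962 + 0.0493 + 1.325 + 0.09 = 2.4263.
Net AUC ratio = 1 / 2.4263 = 0.412.

0.412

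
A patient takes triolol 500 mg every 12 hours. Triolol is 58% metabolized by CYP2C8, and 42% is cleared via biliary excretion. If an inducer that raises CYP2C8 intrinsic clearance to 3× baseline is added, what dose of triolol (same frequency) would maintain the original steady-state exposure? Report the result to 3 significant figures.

1.08 × 10³ mg

The CYP2C8 pathway (58% of clearance) rises to 3× activity: 0.58 × 3 = 1.74.
Non-CYP routes (42%) are unchanged.
Relative clearance = 1.74 + 0.42 = 2.16.
To maintain the same steady-state level, dose must scale with clearance: new dose = 500 × 2.16 = 1.08 × 10³ mg.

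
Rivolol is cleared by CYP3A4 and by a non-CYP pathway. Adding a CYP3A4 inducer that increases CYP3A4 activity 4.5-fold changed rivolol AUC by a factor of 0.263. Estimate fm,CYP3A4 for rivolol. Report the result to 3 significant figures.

0.801

Call the CYP3A4 fraction fm. After the interaction, CL_new/CL_old = fm × 4.5 + (1 − fm).
AUC ratio = 1 / (new CL fraction), so new CL fraction = 1 / 0.263 = 3.802.
fm × 4.5 + 1 − fm = 3.802  ⇒  fm × (4.5 − 1) = 2.802  ⇒  fm = 0.801.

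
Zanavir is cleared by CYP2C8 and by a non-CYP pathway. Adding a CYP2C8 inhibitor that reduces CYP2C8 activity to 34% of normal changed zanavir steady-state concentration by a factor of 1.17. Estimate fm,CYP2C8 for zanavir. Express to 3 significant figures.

Call the CYP2C8 fraction fm. After the interaction, CL_new/CL_old = fm × 0.34 + (1 − fm).
Steady-state concentration ratio = 1 / (new CL fraction), so new CL fraction = 1 / 1.17 = 0.8547.
fm × 0.34 + 1 − fm = 0.8547  ⇒  fm × (0.34 − 1) = −0.1453  ⇒  fm = 0.220.

0.220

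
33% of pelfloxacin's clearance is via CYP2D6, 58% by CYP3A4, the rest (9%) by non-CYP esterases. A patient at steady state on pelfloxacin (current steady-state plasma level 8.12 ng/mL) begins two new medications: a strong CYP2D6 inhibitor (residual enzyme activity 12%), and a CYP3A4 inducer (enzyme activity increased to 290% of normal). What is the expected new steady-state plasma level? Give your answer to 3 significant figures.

4.48 ng/mL

The CYP2D6 pathway (33% of clearance) falls to 0.12× activity: 0.33 × 0.12 = 0.0396.
The CYP3A4 pathway (58% of clearance) is boosted to 2.9× activity: 0.58 × 2.9 = 1.682.
The remaining 9% of clearance is unaffected.
New clearance relative to baseline: 0.0396 + 1.682 + 0.09 = 1.8116.
Steady-state plasma level ∝ 1/CL: new value = 8.12 / 1.8116 = 4.48 ng/mL.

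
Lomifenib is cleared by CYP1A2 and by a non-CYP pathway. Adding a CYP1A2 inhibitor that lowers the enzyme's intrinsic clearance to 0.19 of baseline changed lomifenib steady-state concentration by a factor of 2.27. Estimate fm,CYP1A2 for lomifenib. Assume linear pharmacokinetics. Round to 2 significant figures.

CL'/CL = 1 / 2.27 = 0.4405
0.19·fm + (1 − fm) = 0.4405
fm = (0.4405 − 1) / (0.19 − 1) = 0.69

0.69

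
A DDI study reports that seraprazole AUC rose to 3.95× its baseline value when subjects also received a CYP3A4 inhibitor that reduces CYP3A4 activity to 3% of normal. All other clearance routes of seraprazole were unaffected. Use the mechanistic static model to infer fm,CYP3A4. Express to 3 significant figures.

CL'/CL = 1 / 3.95 = 0.2532
0.03·fm + (1 − fm) = 0.2532
fm = (0.2532 − 1) / (0.03 − 1) = 0.770

0.770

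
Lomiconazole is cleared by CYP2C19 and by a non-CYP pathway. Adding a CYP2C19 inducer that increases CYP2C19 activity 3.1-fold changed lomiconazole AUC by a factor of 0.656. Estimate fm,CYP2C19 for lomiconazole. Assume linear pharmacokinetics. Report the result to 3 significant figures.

CL'/CL = 1 / 0.656 = 1.524
3.1·fm + (1 − fm) = 1.524
fm = (1.524 − 1) / (3.1 − 1) = 0.250

0.250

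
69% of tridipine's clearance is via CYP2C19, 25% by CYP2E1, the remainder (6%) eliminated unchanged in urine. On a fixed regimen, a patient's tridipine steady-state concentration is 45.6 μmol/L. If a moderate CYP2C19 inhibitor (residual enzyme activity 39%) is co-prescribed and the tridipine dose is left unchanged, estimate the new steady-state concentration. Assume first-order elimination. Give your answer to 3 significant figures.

The CYP2C19 pathway (69% of clearance) is reduced to 0.39× activity: 0.69 × 0.39 = 0.2691.
CYP2E1 (25%) and the residual 6% are unaffected.
Relative clearance = 0.2691 + 0.25 + 0.06 = 0.5791.
New steady-state concentration = baseline ÷ relative clearance = 45.6 / 0.5791 = 78.7 μmol/L.

78.7 μmol/L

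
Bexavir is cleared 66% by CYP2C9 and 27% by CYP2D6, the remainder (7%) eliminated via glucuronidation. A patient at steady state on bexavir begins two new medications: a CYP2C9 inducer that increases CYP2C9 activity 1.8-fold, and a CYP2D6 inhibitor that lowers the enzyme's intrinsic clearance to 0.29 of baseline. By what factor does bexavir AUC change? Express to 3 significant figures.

The CYP2C9 pathway (66% of clearance) rises to 1.8× activity: 0.66 × 1.8 = 1.188.
The CYP2D6 pathway (27% of clearance) drops to 0.29× activity: 0.27 × 0.29 = 0.0783.
Non-CYP routes (7%) are unchanged.
Relative clearance = 1.188 + 0.0783 + 0.07 = 1.3363.
Because AUC varies inversely with clearance, the combined effect is 1 / 1.3363 = 0.748.

0.748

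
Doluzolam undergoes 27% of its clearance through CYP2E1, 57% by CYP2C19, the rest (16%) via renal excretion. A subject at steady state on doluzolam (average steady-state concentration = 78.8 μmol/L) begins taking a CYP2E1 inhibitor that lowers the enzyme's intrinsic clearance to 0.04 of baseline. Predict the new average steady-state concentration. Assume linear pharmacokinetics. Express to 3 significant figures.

106 μmol/L

The CYP2E1 pathway (27% of clearance) is reduced to 0.04× activity: 0.27 × 0.04 = 0.0108.
CYP2C19 (57%) and the residual 16% are unaffected.
Relative clearance = 0.0108 + 0.57 + 0.16 = 0.7408.
Average steady-state concentration ∝ 1/CL, so new value = 78.8 / 0.7408 = 106 μmol/L.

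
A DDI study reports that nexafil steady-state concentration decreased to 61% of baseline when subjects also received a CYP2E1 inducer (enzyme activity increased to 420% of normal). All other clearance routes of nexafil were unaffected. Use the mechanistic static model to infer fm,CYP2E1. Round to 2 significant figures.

Write x for the fraction cleared via CYP2E1. The observed steady-state concentration change means clearance rose to 1/0.610 = 1.639 of baseline.
Only the CYP2E1 route changed, so 1.639 = x·4.2 + (1 − x), giving x = 0.20.

0.20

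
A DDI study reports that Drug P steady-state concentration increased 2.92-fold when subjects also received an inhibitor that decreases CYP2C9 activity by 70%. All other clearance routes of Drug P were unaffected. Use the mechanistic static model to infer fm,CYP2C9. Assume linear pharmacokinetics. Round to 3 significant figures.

0.939

Let x = fm,CYP2C9. Because steady-state concentration ∝ 1/CL, relative clearance fell to 1/2.92 = 0.3425.
Setting x·0.3 + (1 − x) = 0.3425 and solving: x = (0.3425 − 1)/(0.3 − 1) = 0.939.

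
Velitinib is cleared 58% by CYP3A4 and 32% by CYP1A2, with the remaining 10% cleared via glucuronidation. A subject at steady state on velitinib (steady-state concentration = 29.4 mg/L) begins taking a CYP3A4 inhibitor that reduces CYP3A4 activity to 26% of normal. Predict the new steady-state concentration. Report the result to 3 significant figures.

51.5 mg/L

The CYP3A4 pathway (58% of clearance) is reduced to 0.26× activity: 0.58 × 0.26 = 0.1508.
CYP1A2 (32%) and the residual 10% are unaffected.
Relative clearance = 0.1508 + 0.32 + 0.1 = 0.5708.
With dosing unchanged, steady-state concentration scales as 1/CL: 29.4 / 0.5708 = 51.5 mg/L.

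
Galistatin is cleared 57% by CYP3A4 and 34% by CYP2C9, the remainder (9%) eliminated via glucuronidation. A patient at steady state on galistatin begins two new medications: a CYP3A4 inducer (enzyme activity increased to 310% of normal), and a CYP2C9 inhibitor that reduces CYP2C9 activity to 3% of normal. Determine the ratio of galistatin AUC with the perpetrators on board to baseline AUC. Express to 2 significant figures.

0.54

The CYP3A4 pathway (57% of clearance) rises to 3.1× activity: 0.57 × 3.1 = 1.767.
The CYP2C9 pathway (34% of clearance) is reduced to 0.03× activity: 0.34 × 0.03 = 0.0102.
Non-CYP routes (9%) are unchanged.
Relative clearance = 1.767 + 0.0102 + 0.09 = 1.8672.
AUC ∝ 1/CL: fold-change = 1 / 1.8672 = 0.54.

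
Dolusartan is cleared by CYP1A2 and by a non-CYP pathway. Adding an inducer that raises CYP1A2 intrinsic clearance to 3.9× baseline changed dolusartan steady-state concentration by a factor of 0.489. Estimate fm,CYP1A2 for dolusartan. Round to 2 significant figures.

0.36

Write x for the fraction cleared via CYP1A2. The observed steady-state concentration change means clearance rose to 1/0.489 = 2.045 of baseline.
Setting x·3.9 + (1 − x) = 2.045 and solving: x = (2.045 − 1)/(3.9 − 1) = 0.36.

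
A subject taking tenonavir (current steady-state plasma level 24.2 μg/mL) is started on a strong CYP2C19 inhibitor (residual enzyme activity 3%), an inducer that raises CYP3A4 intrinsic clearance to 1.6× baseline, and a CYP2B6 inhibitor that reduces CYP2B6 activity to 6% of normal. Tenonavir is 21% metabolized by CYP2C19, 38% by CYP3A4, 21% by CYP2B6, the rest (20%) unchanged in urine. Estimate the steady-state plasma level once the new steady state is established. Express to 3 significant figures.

The CYP2C19 pathway (21% of clearance) falls to 0.03× activity: 0.21 × 0.03 = 0.0063.
The CYP3A4 pathway (38% of clearance) is boosted to 1.6× activity: 0.38 × 1.6 = 0.608.
The CYP2B6 pathway (21% of clearance) falls to 0.06× activity: 0.21 × 0.06 = 0.0126.
Non-CYP routes (20%) are unchanged.
CL_new/CL_old = 0.0063 + 0.608 + 0.0126 + 0.2 = 0.8269.
Steady-state plasma level ∝ 1/CL: new value = 24.2 / 0.8269 = 29.3 μg/mL.

29.3 μg/mL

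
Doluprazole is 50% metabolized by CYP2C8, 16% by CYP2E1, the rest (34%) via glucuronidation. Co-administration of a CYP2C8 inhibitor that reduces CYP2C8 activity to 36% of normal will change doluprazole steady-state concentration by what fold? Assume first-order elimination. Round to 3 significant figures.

The CYP2C8 pathway (50% of clearance) is reduced to 0.36× activity: 0.5 × 0.36 = 0.18.
CYP2E1 (16%) and the residual 34% are unaffected.
Relative clearance = 0.18 + 0.16 + 0.34 = 0.68.
Steady-state concentration is inversely proportional to clearance, so the fold-change is 1 / 0.68 = 1.47.

1.47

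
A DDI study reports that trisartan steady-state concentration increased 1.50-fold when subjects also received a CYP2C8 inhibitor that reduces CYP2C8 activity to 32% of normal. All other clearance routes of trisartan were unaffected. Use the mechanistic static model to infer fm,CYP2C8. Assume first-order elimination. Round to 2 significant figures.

0.49

CL'/CL = 1 / 1.50 = 0.6667
0.32·fm + (1 − fm) = 0.6667
fm = (0.6667 − 1) / (0.32 − 1) = 0.49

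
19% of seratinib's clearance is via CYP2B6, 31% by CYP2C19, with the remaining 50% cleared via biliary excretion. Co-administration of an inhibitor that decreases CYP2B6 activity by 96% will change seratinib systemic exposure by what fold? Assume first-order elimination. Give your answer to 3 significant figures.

1.22

The CYP2B6 pathway (19% of clearance) drops to 0.04× activity: 0.19 × 0.04 = 0.0076.
CYP2C19 (31%) and the residual 50% are unaffected.
New clearance relative to baseline: 0.0076 + 0.31 + 0.5 = 0.8176.
Systemic exposure is inversely proportional to clearance, so the fold-change is 1 / 0.8176 = 1.22.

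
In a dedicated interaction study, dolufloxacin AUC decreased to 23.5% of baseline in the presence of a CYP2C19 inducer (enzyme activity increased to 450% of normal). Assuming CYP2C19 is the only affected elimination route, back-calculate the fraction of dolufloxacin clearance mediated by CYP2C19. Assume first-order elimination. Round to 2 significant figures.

0.93

Let fm be the CYP2C19 fraction. New clearance relative to baseline = fm × 4.5 + (1 − fm).
AUC ratio = 1 / (new CL fraction), so new CL fraction = 1 / 0.235 = 4.255.
fm × 4.5 + 1 − fm = 4.255  ⇒  fm × (4.5 − 1) = 3.255  ⇒  fm = 0.93.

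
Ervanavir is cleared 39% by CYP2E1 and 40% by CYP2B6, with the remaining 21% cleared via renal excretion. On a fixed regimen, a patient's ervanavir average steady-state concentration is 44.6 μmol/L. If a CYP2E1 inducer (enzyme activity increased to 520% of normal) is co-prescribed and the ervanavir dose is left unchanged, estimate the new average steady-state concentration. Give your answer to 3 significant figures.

The CYP2E1 pathway (39% of clearance) increases to 5.2× activity: 0.39 × 5.2 = 2.028.
CYP2B6 (40%) and the residual 21% are unaffected.
CL_new/CL_old = 2.028 + 0.4 + 0.21 = 2.638.
Average steady-state concentration ∝ 1/CL, so new value = 44.6 / 2.638 = 16.9 μmol/L.

16.9 μmol/L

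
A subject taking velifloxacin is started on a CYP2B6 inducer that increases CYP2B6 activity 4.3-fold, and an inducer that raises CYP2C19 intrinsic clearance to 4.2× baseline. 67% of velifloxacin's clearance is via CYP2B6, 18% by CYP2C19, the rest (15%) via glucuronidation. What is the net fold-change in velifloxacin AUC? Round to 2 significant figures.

The CYP2B6 pathway (67% of clearance) rises to 4.3× activity: 0.67 × 4.3 = 2.881.
The CYP2C19 pathway (18% of clearance) rises to 4.2× activity: 0.18 × 4.2 = 0.756.
The remaining 15% of clearance is unaffected.
CL_new/CL_old = 2.881 + 0.756 + 0.15 = 3.787.
Net AUC ratio = 1 / 3.787 = 0.26.

0.26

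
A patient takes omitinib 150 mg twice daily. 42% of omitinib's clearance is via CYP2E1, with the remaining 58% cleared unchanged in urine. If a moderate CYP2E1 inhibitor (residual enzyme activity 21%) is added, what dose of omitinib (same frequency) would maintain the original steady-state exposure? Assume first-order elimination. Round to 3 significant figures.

The CYP2E1 pathway (42% of clearance) falls to 0.21× activity: 0.42 × 0.21 = 0.0882.
The remaining 58% of clearance is unaffected.
New clearance relative to baseline: 0.0882 + 0.58 = 0.6682.
Exposure is unchanged when dose changes in proportion to clearance. New dose = 150 mg × 0.6682 = 100 mg.

100 mg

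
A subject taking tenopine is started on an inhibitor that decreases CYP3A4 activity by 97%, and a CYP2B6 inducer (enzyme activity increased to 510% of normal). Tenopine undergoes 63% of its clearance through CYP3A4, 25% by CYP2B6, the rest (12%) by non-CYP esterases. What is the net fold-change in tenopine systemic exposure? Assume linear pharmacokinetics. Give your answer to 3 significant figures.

The CYP3A4 pathway (63% of clearance) is reduced to 0.03× activity: 0.63 × 0.03 = 0.0189.
The CYP2B6 pathway (25% of clearance) rises to 5.1× activity: 0.25 × 5.1 = 1.275.
Non-CYP routes (12%) are unchanged.
Relative clearance = 0.0189 + 1.275 + 0.12 = 1.4139.
Systemic exposure ∝ 1/CL: fold-change = 1 / 1.4139 = 0.707.

0.707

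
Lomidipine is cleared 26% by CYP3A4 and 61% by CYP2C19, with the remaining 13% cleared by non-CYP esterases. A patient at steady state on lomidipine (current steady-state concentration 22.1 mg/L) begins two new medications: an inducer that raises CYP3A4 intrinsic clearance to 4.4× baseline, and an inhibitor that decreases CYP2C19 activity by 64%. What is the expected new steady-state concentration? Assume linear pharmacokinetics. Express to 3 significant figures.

14.8 mg/L

CYP3A4: 0.26 × 4.4 = 1.144
CYP2C19: 0.61 × 0.36 = 0.2196
Other: 0.13 (unchanged)
CL_new/CL_old = 1.144 + 0.2196 + 0.13 = 1.4936.
Dividing the baseline by the relative clearance: 22.1 / 1.4936 = 14.8 mg/L.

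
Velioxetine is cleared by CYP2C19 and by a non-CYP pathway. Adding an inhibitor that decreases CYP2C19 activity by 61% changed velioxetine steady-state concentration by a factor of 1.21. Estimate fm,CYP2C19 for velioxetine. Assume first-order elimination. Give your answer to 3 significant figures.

0.285

Let x = fm,CYP2C19. Because steady-state concentration ∝ 1/CL, relative clearance fell to 1/1.21 = 0.8264.
Setting x·0.39 + (1 − x) = 0.8264 and solving: x = (0.8264 − 1)/(0.39 − 1) = 0.285.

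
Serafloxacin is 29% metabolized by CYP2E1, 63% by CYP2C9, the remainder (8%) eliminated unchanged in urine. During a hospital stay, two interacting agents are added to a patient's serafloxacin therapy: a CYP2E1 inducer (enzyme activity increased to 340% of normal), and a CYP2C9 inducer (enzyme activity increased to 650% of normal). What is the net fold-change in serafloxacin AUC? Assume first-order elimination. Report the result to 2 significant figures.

0.19

CYP2E1: 0.29 × 3.4 = 0.986
CYP2C9: 0.63 × 6.5 = 4.095
Other: 0.08 (unchanged)
CL_new/CL_old = 0.986 + 4.095 + 0.08 = 5.161.
AUC ∝ 1/CL: fold-change = 1 / 5.161 = 0.19.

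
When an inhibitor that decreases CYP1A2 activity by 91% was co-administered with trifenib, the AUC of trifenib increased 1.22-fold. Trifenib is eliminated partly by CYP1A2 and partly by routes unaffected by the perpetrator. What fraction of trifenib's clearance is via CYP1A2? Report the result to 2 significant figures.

Write x for the fraction cleared via CYP1A2. The observed AUC change means clearance fell to 1/1.22 = 0.8197 of baseline.
Setting x·0.09 + (1 − x) = 0.8197 and solving: x = (0.8197 − 1)/(0.09 − 1) = 0.20.

0.20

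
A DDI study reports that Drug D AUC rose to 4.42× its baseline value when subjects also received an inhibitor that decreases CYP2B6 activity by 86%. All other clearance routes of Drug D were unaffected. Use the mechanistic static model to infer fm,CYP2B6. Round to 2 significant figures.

CL'/CL = 1 / 4.42 = 0.2262
0.14·fm + (1 − fm) = 0.2262
fm = (0.2262 − 1) / (0.14 − 1) = 0.90

0.90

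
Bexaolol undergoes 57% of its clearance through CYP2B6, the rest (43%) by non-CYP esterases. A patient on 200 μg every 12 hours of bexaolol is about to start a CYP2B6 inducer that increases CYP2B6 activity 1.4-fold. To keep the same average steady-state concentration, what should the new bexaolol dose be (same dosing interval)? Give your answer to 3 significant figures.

CYP2B6: 0.57 × 1.4 = 0.798
Other: 0.43 (unchanged)
CL_new/CL_old = 0.798 + 0.43 = 1.228.
Exposure is unchanged when dose changes in proportion to clearance. New dose = 200 μg × 1.228 = 246 μg.

246 μg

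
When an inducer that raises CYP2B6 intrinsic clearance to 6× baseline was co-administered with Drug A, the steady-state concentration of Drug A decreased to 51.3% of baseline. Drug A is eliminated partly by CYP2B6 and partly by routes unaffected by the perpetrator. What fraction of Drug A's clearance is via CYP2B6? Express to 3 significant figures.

0.190

CL'/CL = 1 / 0.513 = 1.949
6·fm + (1 − fm) = 1.949
fm = (1.949 − 1) / (6 − 1) = 0.190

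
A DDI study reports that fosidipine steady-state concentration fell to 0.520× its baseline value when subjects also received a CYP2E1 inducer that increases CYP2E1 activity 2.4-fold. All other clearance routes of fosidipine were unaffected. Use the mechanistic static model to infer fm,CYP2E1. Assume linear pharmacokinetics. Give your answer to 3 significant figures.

0.659

Let x = fm,CYP2E1. Because steady-state concentration ∝ 1/CL, relative clearance rose to 1/0.520 = 1.923.
Setting x·2.4 + (1 − x) = 1.923 and solving: x = (1.923 − 1)/(2.4 − 1) = 0.659.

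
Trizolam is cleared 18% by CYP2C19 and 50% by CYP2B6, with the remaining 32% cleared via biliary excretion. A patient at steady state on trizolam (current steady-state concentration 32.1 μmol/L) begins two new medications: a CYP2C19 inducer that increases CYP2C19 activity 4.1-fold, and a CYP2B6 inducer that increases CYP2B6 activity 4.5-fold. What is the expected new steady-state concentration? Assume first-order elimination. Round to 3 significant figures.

9.70 μmol/L

The CYP2C19 pathway (18% of clearance) rises to 4.1× activity: 0.18 × 4.1 = 0.738.
The CYP2B6 pathway (50% of clearance) increases to 4.5× activity: 0.5 × 4.5 = 2.25.
The remaining 32% of clearance is unaffected.
CL_new/CL_old = 0.738 + 2.25 + 0.32 = 3.308.
Dividing the baseline by the relative clearance: 32.1 / 3.308 = 9.70 μmol/L.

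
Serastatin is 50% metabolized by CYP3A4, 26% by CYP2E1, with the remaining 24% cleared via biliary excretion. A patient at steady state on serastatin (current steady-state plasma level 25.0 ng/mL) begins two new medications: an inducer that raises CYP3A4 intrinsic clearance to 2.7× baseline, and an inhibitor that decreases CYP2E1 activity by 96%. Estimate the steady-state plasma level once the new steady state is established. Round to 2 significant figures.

16 ng/mL

The CYP3A4 pathway (50% of clearance) is boosted to 2.7× activity: 0.5 × 2.7 = 1.35.
The CYP2E1 pathway (26% of clearance) falls to 0.04× activity: 0.26 × 0.04 = 0.0104.
The remaining 24% of clearance is unaffected.
New clearance relative to baseline: 1.35 + 0.0104 + 0.24 = 1.6004.
Steady-state plasma level ∝ 1/CL: new value = 25.0 / 1.6004 = 16 ng/mL.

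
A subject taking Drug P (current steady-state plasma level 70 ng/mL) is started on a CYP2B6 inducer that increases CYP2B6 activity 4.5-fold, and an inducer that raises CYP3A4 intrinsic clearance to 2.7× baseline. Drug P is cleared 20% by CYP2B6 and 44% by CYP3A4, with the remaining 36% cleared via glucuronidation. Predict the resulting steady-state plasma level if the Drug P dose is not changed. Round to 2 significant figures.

The CYP2B6 pathway (20% of clearance) rises to 4.5× activity: 0.2 × 4.5 = 0.9.
The CYP3A4 pathway (44% of clearance) increases to 2.7× activity: 0.44 × 2.7 = 1.188.
Non-CYP routes (36%) are unchanged.
CL_new/CL_old = 0.9 + 1.188 + 0.36 = 2.448.
Dividing the baseline by the relative clearance: 70 / 2.448 = 29 ng/mL.

29 ng/mL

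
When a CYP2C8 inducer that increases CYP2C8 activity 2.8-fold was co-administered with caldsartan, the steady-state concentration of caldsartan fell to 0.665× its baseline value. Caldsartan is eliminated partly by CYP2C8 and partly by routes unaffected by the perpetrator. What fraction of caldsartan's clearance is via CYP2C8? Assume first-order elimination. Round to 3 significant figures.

Call the CYP2C8 fraction fm. After the interaction, CL_new/CL_old = fm × 2.8 + (1 − fm).
Steady-state concentration ratio = 1 / (new CL fraction), so new CL fraction = 1 / 0.665 = 1.504.
fm × 2.8 + 1 − fm = 1.504  ⇒  fm × (2.8 − 1) = 0.5038  ⇒  fm = 0.280.

0.280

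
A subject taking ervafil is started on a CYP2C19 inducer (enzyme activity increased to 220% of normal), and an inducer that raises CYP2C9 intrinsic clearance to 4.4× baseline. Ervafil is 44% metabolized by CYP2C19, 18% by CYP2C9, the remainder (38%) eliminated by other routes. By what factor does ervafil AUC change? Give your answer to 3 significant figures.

The CYP2C19 pathway (44% of clearance) is boosted to 2.2× activity: 0.44 × 2.2 = 0.968.
The CYP2C9 pathway (18% of clearance) increases to 4.4× activity: 0.18 × 4.4 = 0.792.
Non-CYP routes (38%) are unchanged.
CL_new/CL_old = 0.968 + 0.792 + 0.38 = 2.14.
AUC ∝ 1/CL: fold-change = 1 / 2.14 = 0.467.

0.467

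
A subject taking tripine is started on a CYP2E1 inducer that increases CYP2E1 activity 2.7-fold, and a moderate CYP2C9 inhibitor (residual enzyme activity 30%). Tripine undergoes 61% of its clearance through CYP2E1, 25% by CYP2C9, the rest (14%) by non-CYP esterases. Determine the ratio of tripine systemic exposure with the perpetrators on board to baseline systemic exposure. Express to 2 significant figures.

The CYP2E1 pathway (61% of clearance) is boosted to 2.7× activity: 0.61 × 2.7 = 1.647.
The CYP2C9 pathway (25% of clearance) falls to 0.3× activity: 0.25 × 0.3 = 0.075.
The remaining 14% of clearance is unaffected.
Relative clearance = 1.647 + 0.075 + 0.14 = 1.862.
Systemic exposure ∝ 1/CL: fold-change = 1 / 1.862 = 0.54.

0.54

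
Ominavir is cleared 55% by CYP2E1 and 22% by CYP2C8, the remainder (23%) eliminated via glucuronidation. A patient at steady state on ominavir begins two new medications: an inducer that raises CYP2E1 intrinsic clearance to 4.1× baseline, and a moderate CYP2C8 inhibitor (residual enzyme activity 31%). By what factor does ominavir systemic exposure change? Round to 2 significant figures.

0.39

The CYP2E1 pathway (55% of clearance) is boosted to 4.1× activity: 0.55 × 4.1 = 2.255.
The CYP2C8 pathway (22% of clearance) falls to 0.31× activity: 0.22 × 0.31 = 0.0682.
The remaining 23% of clearance is unaffected.
New clearance relative to baseline: 2.255 + 0.0682 + 0.23 = 2.5532.
Because systemic exposure varies inversely with clearance, the combined effect is 1 / 2.5532 = 0.39.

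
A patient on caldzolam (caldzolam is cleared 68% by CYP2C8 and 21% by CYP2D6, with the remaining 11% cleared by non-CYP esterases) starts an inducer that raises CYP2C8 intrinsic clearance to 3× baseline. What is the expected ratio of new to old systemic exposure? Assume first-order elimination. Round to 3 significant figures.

0.424

The CYP2C8 pathway (68% of clearance) is boosted to 3× activity: 0.68 × 3 = 2.04.
CYP2D6 (21%) and the residual 11% are unaffected.
CL_new/CL_old = 2.04 + 0.21 + 0.11 = 2.36.
Systemic exposure ratio = CL_old/CL_new = 1 / 2.36 = 0.424.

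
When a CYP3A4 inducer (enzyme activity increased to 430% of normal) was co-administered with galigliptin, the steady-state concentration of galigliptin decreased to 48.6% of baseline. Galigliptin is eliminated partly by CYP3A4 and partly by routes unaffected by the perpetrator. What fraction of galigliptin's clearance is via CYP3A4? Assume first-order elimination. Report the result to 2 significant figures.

CL'/CL = 1 / 0.486 = 2.058
4.3·fm + (1 − fm) = 2.058
fm = (2.058 − 1) / (4.3 − 1) = 0.32

0.32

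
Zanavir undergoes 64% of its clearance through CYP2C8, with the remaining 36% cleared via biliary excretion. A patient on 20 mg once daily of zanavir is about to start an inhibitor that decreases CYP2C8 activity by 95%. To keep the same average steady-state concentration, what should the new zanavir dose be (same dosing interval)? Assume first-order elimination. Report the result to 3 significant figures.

The CYP2C8 pathway (64% of clearance) is reduced to 0.05× activity: 0.64 × 0.05 = 0.032.
The remaining 36% of clearance is unaffected.
Relative clearance = 0.032 + 0.36 = 0.392.
To maintain the same steady-state level, dose must scale with clearance: new dose = 20 × 0.392 = 7.84 mg.

7.84 mg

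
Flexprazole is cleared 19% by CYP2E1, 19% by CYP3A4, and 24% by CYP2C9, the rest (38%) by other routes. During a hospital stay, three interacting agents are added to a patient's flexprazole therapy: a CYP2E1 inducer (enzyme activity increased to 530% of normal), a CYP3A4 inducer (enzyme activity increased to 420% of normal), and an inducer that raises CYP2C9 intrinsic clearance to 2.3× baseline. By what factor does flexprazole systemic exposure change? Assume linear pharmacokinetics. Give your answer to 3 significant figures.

0.365

CYP2E1: 0.19 × 5.3 = 1.007
CYP3A4: 0.19 × 4.2 = 0.798
CYP2C9: 0.24 × 2.3 = 0.552
Other: 0.38 (unchanged)
New clearance relative to baseline: 1.007 + 0.798 + 0.552 + 0.38 = 2.737.
Because systemic exposure varies inversely with clearance, the combined effect is 1 / 2.737 = 0.365.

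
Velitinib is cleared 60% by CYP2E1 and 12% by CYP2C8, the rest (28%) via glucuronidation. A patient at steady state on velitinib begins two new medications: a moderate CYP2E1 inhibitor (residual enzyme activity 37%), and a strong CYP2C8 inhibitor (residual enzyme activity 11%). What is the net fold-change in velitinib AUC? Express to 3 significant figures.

1.94

CYP2E1: 0.6 × 0.37 = 0.222
CYP2C8: 0.12 × 0.11 = 0.0132
Other: 0.28 (unchanged)
Relative clearance = 0.222 + 0.0132 + 0.28 = 0.5152.
Net AUC ratio = 1 / 0.5152 = 1.94.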